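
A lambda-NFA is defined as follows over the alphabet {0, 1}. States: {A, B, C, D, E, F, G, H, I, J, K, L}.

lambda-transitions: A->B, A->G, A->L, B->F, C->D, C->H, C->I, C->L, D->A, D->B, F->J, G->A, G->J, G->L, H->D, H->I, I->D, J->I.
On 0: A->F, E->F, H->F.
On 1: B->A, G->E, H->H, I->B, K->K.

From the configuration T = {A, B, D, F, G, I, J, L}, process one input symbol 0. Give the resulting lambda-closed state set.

{A, B, D, F, G, I, J, L}

A on 0 → {F}.
No 0-transition from B, D, F, G, I, J, L.
Union after reading 0: {F}.
Now take the lambda-closure:
From F via lambda: add J.
From J via lambda: add I.
From I via lambda: add D.
From D via lambda: add A, B.
From A via lambda: add G, L.
No new states can be added; the closed set is {A, B, D, F, G, I, J, L}.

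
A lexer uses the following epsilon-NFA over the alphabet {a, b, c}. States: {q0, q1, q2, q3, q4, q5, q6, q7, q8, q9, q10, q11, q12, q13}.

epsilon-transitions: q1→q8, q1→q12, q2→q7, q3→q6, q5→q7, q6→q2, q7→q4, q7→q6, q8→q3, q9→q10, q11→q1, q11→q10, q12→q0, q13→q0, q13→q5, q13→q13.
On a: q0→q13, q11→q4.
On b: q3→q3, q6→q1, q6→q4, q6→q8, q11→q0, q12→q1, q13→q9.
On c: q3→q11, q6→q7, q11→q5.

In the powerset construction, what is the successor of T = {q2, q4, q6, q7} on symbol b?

{q0, q1, q2, q3, q4, q6, q7, q8, q12}

q6 on b → {q1, q4, q8}.
No b-transition from q2, q4, q7.
Union after reading b: {q1, q4, q8}.
Now take the epsilon-closure:
From q1 via epsilon: add q12.
From q8 via epsilon: add q3.
From q3 via epsilon: add q6.
From q12 via epsilon: add q0.
From q6 via epsilon: add q2.
From q2 via epsilon: add q7.
No new states can be added; the closed set is {q0, q1, q2, q3, q4, q6, q7, q8, q12}.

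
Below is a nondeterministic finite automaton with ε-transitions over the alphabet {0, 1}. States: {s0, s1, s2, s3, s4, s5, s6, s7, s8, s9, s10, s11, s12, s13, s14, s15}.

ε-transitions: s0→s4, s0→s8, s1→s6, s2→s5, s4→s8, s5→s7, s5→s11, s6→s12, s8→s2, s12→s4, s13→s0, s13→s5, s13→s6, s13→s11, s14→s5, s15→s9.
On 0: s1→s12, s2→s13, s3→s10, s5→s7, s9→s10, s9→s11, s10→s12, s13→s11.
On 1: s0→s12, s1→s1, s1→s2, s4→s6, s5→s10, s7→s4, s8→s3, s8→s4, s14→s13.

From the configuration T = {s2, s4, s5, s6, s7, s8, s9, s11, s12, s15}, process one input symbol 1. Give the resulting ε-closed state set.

s4 on 1 → {s6}.
s5 on 1 → {s10}.
s7 on 1 → {s4}.
s8 on 1 → {s3, s4}.
No 1-transition from s2, s6, s9, s11, s12, s15.
Union after reading 1: {s3, s4, s6, s10}.
Now take the ε-closure:
From s4 via ε: add s8.
From s6 via ε: add s12.
From s8 via ε: add s2.
From s2 via ε: add s5.
From s5 via ε: add s7, s11.
No new states can be added; the closed set is {s2, s3, s4, s5, s6, s7, s8, s10, s11, s12}.

{s2, s3, s4, s5, s6, s7, s8, s10, s11, s12}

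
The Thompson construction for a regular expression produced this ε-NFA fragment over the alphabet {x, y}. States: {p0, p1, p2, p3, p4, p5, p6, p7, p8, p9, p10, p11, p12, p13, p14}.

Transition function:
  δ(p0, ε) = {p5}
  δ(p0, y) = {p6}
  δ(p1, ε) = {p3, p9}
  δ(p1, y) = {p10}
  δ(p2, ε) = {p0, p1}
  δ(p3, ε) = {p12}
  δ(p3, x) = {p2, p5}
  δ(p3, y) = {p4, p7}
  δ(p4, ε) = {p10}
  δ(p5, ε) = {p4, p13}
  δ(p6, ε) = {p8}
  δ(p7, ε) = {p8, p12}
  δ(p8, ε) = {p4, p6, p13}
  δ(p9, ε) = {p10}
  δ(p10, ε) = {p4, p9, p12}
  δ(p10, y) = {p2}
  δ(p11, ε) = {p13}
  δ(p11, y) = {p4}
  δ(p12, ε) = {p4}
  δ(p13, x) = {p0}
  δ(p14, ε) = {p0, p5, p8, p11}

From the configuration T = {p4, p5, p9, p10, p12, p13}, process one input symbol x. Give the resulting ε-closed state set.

{p0, p4, p5, p9, p10, p12, p13}

p13 on x → {p0}.
No x-transition from p4, p5, p9, p10, p12.
Union after reading x: {p0}.
Now take the ε-closure:
From p0 via ε: add p5.
From p5 via ε: add p4, p13.
From p4 via ε: add p10.
From p10 via ε: add p9, p12.
No new states can be added; the closed set is {p0, p4, p5, p9, p10, p12, p13}.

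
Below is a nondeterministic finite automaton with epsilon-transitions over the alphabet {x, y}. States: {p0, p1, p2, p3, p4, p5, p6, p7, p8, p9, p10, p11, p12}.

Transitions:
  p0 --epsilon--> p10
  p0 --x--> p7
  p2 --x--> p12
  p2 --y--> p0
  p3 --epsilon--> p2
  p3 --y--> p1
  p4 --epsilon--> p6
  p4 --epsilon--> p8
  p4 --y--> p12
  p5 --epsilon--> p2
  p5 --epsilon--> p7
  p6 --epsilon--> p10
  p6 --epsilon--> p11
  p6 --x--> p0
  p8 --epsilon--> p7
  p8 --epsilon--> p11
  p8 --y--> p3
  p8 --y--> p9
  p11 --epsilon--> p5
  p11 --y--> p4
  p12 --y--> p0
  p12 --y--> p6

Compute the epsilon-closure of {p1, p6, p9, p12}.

{p1, p2, p5, p6, p7, p9, p10, p11, p12}

Start with {p1, p6, p9, p12}.
From p6 via epsilon: add p10, p11.
From p11 via epsilon: add p5.
From p5 via epsilon: add p2, p7.
No new states can be added; the closed set is {p1, p2, p5, p6, p7, p9, p10, p11, p12}.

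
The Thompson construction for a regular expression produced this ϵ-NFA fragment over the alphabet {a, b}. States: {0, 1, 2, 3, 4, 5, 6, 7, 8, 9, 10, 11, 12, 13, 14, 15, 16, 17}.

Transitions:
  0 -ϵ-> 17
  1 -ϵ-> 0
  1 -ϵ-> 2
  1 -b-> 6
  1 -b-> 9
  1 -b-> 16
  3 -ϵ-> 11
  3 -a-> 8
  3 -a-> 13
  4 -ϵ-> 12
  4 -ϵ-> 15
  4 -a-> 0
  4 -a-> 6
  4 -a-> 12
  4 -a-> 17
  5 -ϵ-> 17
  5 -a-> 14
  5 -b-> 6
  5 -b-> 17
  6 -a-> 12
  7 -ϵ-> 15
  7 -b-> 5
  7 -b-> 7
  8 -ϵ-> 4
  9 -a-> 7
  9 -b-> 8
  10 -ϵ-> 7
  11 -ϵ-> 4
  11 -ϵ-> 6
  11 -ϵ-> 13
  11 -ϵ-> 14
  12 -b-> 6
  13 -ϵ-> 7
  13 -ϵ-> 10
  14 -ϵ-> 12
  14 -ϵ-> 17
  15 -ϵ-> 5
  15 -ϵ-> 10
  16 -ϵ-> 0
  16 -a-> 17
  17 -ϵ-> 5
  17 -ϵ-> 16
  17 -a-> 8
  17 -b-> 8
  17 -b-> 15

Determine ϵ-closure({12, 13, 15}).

Start with {12, 13, 15}.
From 13 via ϵ: add 7, 10.
From 15 via ϵ: add 5.
From 5 via ϵ: add 17.
From 17 via ϵ: add 16.
From 16 via ϵ: add 0.
No new states can be added; the closed set is {0, 5, 7, 10, 12, 13, 15, 16, 17}.

{0, 5, 7, 10, 12, 13, 15, 16, 17}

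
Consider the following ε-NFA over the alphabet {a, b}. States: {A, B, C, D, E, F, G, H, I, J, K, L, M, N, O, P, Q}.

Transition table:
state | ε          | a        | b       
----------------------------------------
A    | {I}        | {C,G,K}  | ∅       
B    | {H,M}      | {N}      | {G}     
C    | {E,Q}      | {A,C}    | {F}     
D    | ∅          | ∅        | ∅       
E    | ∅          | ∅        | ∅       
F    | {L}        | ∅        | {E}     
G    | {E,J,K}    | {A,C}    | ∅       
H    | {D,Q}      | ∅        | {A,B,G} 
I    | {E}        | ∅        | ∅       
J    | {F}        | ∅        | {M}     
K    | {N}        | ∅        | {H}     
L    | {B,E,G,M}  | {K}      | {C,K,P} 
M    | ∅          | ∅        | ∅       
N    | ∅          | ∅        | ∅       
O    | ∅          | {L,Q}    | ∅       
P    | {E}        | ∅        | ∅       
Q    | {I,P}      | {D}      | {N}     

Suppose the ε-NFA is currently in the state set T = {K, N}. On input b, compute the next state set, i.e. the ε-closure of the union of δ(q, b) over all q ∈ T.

K on b → {H}.
No b-transition from N.
Union after reading b: {H}.
Now take the ε-closure:
From H via ε: add D, Q.
From Q via ε: add I, P.
From I via ε: add E.
No new states can be added; the closed set is {D, E, H, I, P, Q}.

{D, E, H, I, P, Q}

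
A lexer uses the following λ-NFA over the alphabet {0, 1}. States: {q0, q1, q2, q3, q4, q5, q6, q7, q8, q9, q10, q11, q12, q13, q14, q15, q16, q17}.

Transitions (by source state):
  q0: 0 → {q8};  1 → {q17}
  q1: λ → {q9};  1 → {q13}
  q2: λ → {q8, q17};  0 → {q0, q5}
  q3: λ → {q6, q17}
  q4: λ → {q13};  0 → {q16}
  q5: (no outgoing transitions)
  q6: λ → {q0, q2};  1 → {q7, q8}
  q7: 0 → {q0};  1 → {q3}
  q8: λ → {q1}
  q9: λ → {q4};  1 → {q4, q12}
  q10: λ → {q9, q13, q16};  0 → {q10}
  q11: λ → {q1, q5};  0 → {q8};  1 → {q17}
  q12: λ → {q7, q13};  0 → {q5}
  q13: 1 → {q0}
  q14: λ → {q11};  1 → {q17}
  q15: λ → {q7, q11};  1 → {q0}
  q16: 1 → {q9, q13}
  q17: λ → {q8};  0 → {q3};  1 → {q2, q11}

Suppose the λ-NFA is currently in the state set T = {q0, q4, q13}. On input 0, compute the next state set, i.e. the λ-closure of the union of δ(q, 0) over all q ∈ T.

{q1, q4, q8, q9, q13, q16}

q0 on 0 → {q8}.
q4 on 0 → {q16}.
No 0-transition from q13.
Union after reading 0: {q8, q16}.
Now take the λ-closure:
From q8 via λ: add q1.
From q1 via λ: add q9.
From q9 via λ: add q4.
From q4 via λ: add q13.
No new states can be added; the closed set is {q1, q4, q8, q9, q13, q16}.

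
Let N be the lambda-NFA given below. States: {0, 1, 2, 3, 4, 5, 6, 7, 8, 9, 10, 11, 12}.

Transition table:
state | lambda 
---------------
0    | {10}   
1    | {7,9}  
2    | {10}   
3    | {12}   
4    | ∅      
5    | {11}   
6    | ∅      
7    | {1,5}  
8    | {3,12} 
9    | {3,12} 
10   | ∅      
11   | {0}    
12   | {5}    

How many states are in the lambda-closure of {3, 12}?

Start with {3, 12}.
From 12 via lambda: add 5.
From 5 via lambda: add 11.
From 11 via lambda: add 0.
From 0 via lambda: add 10.
lambda-closure = {0, 3, 5, 10, 11, 12}, which has 6 states.

6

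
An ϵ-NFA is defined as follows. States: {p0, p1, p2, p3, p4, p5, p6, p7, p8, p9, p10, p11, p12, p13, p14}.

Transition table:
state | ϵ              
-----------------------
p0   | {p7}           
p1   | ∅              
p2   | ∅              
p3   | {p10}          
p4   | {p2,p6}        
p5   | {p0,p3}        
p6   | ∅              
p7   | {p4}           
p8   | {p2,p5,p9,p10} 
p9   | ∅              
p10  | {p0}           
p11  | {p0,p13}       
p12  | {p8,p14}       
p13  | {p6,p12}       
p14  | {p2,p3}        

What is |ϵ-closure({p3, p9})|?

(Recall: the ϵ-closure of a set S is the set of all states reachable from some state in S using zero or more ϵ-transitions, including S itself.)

8

Start with {p3, p9}.
From p3 via ϵ: add p10.
From p10 via ϵ: add p0.
From p0 via ϵ: add p7.
From p7 via ϵ: add p4.
From p4 via ϵ: add p2, p6.
ϵ-closure = {p0, p2, p3, p4, p6, p7, p9, p10}, which has 8 states.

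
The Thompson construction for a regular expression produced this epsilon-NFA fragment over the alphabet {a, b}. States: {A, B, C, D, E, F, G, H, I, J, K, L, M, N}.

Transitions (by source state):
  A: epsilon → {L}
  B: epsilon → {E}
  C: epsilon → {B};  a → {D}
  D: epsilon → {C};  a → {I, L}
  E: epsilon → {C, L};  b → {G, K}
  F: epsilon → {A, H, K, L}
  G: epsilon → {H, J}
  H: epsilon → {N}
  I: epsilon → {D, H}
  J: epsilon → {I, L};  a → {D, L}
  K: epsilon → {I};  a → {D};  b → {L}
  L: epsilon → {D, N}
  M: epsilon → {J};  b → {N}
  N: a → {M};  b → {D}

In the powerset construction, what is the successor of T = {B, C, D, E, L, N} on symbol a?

{B, C, D, E, H, I, J, L, M, N}

C on a → {D}.
D on a → {I, L}.
N on a → {M}.
No a-transition from B, E, L.
Union after reading a: {D, I, L, M}.
Now take the epsilon-closure:
From D via epsilon: add C.
From I via epsilon: add H.
From L via epsilon: add N.
From M via epsilon: add J.
From C via epsilon: add B.
From B via epsilon: add E.
No new states can be added; the closed set is {B, C, D, E, H, I, J, L, M, N}.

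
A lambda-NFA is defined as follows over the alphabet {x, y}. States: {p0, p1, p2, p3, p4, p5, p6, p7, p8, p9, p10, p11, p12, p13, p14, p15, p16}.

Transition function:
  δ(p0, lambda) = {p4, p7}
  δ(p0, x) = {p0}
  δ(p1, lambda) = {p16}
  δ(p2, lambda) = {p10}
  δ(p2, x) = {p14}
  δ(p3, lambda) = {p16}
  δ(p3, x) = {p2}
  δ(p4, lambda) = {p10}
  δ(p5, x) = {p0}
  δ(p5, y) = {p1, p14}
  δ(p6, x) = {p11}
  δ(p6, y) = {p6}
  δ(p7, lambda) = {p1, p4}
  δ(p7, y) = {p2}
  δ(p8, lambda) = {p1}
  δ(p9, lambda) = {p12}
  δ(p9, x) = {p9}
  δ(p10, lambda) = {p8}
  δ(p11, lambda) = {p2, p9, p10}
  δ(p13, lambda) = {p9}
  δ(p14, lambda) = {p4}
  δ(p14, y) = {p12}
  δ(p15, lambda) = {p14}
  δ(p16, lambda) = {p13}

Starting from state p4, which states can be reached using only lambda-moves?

{p1, p4, p8, p9, p10, p12, p13, p16}

Start with {p4}.
From p4 via lambda: add p10.
From p10 via lambda: add p8.
From p8 via lambda: add p1.
From p1 via lambda: add p16.
From p16 via lambda: add p13.
From p13 via lambda: add p9.
From p9 via lambda: add p12.
No new states can be added; the closed set is {p1, p4, p8, p9, p10, p12, p13, p16}.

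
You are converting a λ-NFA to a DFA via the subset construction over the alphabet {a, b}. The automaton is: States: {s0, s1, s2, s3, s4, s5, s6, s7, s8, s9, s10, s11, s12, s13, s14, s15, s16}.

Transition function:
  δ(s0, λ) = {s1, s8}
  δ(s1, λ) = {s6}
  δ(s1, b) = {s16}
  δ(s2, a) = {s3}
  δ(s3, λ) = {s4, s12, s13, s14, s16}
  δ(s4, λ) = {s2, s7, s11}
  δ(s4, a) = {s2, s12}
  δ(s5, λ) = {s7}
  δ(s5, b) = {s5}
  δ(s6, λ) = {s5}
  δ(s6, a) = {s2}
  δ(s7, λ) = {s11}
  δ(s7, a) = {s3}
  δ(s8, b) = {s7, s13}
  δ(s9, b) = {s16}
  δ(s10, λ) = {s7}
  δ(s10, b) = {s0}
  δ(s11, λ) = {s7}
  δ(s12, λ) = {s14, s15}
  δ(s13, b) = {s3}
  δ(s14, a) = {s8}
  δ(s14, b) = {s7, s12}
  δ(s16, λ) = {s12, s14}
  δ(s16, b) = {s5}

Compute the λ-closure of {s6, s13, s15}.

{s5, s6, s7, s11, s13, s15}

Start with {s6, s13, s15}.
From s6 via λ: add s5.
From s5 via λ: add s7.
From s7 via λ: add s11.
No new states can be added; the closed set is {s5, s6, s7, s11, s13, s15}.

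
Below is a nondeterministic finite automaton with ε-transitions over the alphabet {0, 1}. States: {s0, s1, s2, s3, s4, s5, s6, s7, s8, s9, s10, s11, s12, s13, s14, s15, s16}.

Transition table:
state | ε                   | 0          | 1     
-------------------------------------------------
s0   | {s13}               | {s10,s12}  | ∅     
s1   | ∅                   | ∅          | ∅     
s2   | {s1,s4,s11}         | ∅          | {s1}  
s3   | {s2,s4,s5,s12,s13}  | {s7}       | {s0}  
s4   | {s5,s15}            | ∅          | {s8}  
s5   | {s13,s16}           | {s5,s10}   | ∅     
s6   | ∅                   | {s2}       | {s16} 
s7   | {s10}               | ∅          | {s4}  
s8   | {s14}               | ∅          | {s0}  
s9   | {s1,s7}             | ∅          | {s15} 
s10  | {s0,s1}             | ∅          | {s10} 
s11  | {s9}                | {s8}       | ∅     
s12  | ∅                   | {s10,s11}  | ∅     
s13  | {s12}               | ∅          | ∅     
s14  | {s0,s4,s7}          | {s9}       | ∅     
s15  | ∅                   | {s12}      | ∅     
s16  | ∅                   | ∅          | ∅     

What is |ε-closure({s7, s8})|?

Start with {s7, s8}.
From s7 via ε: add s10.
From s8 via ε: add s14.
From s10 via ε: add s0, s1.
From s14 via ε: add s4.
From s0 via ε: add s13.
From s4 via ε: add s5, s15.
From s5 via ε: add s16.
From s13 via ε: add s12.
ε-closure = {s0, s1, s4, s5, s7, s8, s10, s12, s13, s14, s15, s16}, which has 12 states.

12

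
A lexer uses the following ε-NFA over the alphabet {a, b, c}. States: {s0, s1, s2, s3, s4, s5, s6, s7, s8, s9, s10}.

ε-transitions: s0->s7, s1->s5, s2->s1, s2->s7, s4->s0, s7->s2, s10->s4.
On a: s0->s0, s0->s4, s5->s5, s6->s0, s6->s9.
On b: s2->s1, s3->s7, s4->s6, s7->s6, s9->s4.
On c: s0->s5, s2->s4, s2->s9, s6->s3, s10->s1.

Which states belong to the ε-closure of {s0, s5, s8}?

Start with {s0, s5, s8}.
From s0 via ε: add s7.
From s7 via ε: add s2.
From s2 via ε: add s1.
No new states can be added; the closed set is {s0, s1, s2, s5, s7, s8}.

{s0, s1, s2, s5, s7, s8}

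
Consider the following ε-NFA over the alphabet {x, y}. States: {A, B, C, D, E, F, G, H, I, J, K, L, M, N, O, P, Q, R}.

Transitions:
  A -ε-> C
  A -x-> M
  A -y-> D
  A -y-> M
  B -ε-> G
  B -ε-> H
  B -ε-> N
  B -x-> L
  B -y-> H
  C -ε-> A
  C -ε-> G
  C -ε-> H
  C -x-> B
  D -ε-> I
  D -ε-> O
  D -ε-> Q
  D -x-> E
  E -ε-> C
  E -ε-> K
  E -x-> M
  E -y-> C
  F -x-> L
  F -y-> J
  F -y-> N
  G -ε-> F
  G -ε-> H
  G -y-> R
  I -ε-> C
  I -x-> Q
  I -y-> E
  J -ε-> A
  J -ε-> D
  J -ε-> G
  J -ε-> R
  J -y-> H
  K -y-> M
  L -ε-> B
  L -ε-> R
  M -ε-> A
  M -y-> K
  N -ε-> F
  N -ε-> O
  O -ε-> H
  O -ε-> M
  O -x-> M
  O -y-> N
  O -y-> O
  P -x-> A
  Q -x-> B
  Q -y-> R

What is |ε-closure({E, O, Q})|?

10

Start with {E, O, Q}.
From E via ε: add C, K.
From O via ε: add H, M.
From C via ε: add A, G.
From G via ε: add F.
ε-closure = {A, C, E, F, G, H, K, M, O, Q}, which has 10 states.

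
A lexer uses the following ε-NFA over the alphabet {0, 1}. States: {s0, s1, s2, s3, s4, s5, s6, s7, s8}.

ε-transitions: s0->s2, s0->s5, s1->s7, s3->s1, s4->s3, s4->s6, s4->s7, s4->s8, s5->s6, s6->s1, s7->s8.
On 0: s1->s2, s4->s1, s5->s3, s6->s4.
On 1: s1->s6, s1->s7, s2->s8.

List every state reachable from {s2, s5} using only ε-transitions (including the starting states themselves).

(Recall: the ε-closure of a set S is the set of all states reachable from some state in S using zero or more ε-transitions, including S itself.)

{s1, s2, s5, s6, s7, s8}

Start with {s2, s5}.
From s5 via ε: add s6.
From s6 via ε: add s1.
From s1 via ε: add s7.
From s7 via ε: add s8.
No new states can be added; the closed set is {s1, s2, s5, s6, s7, s8}.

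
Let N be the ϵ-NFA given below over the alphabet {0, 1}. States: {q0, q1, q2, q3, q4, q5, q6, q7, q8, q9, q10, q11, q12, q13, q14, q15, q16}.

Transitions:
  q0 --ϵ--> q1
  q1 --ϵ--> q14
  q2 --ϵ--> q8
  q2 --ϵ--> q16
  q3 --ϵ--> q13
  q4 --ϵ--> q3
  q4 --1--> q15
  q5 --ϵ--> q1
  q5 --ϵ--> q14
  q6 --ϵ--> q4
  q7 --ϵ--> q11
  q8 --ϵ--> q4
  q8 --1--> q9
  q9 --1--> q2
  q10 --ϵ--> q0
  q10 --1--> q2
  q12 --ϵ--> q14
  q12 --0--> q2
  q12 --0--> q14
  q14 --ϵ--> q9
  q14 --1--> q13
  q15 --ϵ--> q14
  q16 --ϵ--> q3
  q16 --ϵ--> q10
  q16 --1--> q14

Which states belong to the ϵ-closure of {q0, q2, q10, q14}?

Start with {q0, q2, q10, q14}.
From q0 via ϵ: add q1.
From q2 via ϵ: add q8, q16.
From q14 via ϵ: add q9.
From q8 via ϵ: add q4.
From q16 via ϵ: add q3.
From q3 via ϵ: add q13.
No new states can be added; the closed set is {q0, q1, q2, q3, q4, q8, q9, q10, q13, q14, q16}.

{q0, q1, q2, q3, q4, q8, q9, q10, q13, q14, q16}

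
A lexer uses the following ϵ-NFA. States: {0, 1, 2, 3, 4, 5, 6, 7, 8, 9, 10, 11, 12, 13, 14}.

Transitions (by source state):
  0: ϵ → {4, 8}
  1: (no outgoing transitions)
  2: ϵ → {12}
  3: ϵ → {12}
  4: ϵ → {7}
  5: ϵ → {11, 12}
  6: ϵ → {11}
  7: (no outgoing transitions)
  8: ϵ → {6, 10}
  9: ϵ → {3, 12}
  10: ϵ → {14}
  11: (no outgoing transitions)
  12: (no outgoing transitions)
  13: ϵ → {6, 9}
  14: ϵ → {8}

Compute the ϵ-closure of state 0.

Start with {0}.
From 0 via ϵ: add 4, 8.
From 4 via ϵ: add 7.
From 8 via ϵ: add 6, 10.
From 6 via ϵ: add 11.
From 10 via ϵ: add 14.
No new states can be added; the closed set is {0, 4, 6, 7, 8, 10, 11, 14}.

{0, 4, 6, 7, 8, 10, 11, 14}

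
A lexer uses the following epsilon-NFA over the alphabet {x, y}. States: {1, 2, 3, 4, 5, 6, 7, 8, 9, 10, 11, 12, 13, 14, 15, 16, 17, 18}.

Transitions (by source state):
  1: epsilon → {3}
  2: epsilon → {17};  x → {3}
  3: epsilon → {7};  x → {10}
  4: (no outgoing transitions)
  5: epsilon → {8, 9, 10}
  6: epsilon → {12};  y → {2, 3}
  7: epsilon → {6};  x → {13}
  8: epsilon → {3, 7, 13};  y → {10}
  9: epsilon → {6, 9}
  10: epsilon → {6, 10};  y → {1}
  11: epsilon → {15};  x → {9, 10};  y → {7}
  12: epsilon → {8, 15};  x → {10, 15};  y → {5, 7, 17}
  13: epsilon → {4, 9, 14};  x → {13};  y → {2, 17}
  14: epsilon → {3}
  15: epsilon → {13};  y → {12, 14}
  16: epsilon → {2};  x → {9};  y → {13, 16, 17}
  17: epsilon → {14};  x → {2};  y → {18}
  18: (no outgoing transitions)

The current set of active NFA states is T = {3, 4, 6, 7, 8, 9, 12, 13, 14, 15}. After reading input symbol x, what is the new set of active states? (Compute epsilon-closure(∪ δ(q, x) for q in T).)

{3, 4, 6, 7, 8, 9, 10, 12, 13, 14, 15}

3 on x → {10}.
7 on x → {13}.
12 on x → {10, 15}.
13 on x → {13}.
No x-transition from 4, 6, 8, 9, 14, 15.
Union after reading x: {10, 13, 15}.
Now take the epsilon-closure:
From 10 via epsilon: add 6.
From 13 via epsilon: add 4, 9, 14.
From 6 via epsilon: add 12.
From 14 via epsilon: add 3.
From 3 via epsilon: add 7.
From 12 via epsilon: add 8.
No new states can be added; the closed set is {3, 4, 6, 7, 8, 9, 10, 12, 13, 14, 15}.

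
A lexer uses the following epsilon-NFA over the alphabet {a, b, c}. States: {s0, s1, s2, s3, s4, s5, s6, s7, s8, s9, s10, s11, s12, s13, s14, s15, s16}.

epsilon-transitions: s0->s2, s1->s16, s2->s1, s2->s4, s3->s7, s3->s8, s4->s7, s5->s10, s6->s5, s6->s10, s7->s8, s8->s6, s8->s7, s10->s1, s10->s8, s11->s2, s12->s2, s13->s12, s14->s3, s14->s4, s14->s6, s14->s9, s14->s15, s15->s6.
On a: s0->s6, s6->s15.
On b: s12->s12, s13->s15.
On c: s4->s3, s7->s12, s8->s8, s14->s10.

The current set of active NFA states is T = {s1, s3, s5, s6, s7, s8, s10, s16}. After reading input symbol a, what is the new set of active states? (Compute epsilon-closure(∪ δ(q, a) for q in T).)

s6 on a → {s15}.
No a-transition from s1, s3, s5, s7, s8, s10, s16.
Union after reading a: {s15}.
Now take the epsilon-closure:
From s15 via epsilon: add s6.
From s6 via epsilon: add s5, s10.
From s10 via epsilon: add s1, s8.
From s1 via epsilon: add s16.
From s8 via epsilon: add s7.
No new states can be added; the closed set is {s1, s5, s6, s7, s8, s10, s15, s16}.

{s1, s5, s6, s7, s8, s10, s15, s16}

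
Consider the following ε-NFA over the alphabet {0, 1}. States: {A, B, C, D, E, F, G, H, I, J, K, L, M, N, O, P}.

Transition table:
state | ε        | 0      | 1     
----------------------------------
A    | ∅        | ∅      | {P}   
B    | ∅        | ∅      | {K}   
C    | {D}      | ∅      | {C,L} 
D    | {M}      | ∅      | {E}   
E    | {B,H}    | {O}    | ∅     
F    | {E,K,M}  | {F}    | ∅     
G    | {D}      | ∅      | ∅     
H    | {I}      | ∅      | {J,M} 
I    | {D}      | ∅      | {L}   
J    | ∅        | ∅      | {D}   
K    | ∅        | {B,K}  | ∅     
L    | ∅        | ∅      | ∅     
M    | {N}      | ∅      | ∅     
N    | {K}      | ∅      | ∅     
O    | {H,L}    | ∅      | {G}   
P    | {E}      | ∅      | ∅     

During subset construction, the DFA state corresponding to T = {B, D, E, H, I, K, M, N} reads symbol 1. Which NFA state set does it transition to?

B on 1 → {K}.
D on 1 → {E}.
H on 1 → {J, M}.
I on 1 → {L}.
No 1-transition from E, K, M, N.
Union after reading 1: {E, J, K, L, M}.
Now take the ε-closure:
From E via ε: add B, H.
From M via ε: add N.
From H via ε: add I.
From I via ε: add D.
No new states can be added; the closed set is {B, D, E, H, I, J, K, L, M, N}.

{B, D, E, H, I, J, K, L, M, N}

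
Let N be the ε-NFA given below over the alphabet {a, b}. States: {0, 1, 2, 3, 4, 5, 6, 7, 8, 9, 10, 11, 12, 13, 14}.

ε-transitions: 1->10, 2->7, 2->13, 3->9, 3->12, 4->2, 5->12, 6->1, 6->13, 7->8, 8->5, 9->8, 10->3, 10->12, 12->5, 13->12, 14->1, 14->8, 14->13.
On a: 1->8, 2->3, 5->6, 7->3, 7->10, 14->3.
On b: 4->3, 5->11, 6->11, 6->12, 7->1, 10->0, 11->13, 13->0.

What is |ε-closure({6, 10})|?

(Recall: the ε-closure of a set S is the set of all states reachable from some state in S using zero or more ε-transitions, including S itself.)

Start with {6, 10}.
From 6 via ε: add 1, 13.
From 10 via ε: add 3, 12.
From 3 via ε: add 9.
From 12 via ε: add 5.
From 9 via ε: add 8.
ε-closure = {1, 3, 5, 6, 8, 9, 10, 12, 13}, which has 9 states.

9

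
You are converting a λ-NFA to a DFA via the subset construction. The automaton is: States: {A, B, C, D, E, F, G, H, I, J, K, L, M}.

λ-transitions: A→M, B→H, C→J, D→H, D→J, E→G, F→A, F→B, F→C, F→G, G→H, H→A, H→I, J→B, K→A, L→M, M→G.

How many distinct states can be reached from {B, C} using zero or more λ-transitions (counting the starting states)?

Start with {B, C}.
From B via λ: add H.
From C via λ: add J.
From H via λ: add A, I.
From A via λ: add M.
From M via λ: add G.
λ-closure = {A, B, C, G, H, I, J, M}, which has 8 states.

8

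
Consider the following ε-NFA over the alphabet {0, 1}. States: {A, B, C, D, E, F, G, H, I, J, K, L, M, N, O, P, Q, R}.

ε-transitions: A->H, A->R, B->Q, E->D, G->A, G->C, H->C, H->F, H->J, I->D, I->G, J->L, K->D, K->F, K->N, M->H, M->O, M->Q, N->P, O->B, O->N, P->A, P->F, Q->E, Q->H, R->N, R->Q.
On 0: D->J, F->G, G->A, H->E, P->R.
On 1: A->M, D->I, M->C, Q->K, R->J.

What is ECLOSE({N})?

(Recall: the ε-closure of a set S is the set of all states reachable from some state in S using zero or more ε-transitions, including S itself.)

{A, C, D, E, F, H, J, L, N, P, Q, R}

Start with {N}.
From N via ε: add P.
From P via ε: add A, F.
From A via ε: add H, R.
From H via ε: add C, J.
From R via ε: add Q.
From J via ε: add L.
From Q via ε: add E.
From E via ε: add D.
No new states can be added; the closed set is {A, C, D, E, F, H, J, L, N, P, Q, R}.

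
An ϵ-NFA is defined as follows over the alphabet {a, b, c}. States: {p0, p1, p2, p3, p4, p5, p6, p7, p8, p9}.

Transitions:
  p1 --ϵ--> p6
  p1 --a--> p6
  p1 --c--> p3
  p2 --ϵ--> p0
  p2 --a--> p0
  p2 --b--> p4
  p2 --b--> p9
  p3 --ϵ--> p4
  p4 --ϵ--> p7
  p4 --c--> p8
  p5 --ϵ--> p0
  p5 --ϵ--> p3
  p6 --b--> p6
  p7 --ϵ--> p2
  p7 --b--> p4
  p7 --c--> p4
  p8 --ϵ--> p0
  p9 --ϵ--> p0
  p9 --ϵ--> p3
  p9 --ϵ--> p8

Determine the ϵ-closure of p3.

Start with {p3}.
From p3 via ϵ: add p4.
From p4 via ϵ: add p7.
From p7 via ϵ: add p2.
From p2 via ϵ: add p0.
No new states can be added; the closed set is {p0, p2, p3, p4, p7}.

{p0, p2, p3, p4, p7}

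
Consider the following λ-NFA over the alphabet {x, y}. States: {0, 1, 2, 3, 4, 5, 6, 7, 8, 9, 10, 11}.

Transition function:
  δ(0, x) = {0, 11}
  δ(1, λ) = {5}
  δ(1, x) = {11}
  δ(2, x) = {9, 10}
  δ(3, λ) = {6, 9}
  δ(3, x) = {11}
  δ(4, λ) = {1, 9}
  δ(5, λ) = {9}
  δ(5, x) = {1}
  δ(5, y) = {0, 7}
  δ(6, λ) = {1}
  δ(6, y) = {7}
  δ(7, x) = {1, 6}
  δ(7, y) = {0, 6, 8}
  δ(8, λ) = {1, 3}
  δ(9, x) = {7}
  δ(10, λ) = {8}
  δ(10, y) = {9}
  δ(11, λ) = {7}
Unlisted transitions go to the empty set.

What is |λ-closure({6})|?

4

Start with {6}.
From 6 via λ: add 1.
From 1 via λ: add 5.
From 5 via λ: add 9.
λ-closure = {1, 5, 6, 9}, which has 4 states.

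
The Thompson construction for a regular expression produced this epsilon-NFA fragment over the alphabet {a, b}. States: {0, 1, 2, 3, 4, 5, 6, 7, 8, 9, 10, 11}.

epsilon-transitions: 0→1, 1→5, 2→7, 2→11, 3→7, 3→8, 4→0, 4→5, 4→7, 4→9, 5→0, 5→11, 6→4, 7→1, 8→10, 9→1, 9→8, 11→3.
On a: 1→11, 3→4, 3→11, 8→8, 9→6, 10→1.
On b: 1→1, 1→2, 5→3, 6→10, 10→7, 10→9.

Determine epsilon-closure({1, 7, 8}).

{0, 1, 3, 5, 7, 8, 10, 11}

Start with {1, 7, 8}.
From 1 via epsilon: add 5.
From 8 via epsilon: add 10.
From 5 via epsilon: add 0, 11.
From 11 via epsilon: add 3.
No new states can be added; the closed set is {0, 1, 3, 5, 7, 8, 10, 11}.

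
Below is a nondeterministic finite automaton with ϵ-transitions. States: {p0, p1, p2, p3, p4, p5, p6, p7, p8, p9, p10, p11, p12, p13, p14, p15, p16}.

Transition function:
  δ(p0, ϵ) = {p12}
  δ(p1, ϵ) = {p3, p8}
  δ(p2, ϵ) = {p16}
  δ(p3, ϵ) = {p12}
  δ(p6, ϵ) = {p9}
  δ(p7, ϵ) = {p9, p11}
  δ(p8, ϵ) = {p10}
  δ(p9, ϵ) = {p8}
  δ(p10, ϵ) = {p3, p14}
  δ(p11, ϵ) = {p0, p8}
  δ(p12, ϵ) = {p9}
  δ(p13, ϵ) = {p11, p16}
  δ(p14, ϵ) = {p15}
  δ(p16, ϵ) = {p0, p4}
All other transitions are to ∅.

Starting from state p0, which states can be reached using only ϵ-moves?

Start with {p0}.
From p0 via ϵ: add p12.
From p12 via ϵ: add p9.
From p9 via ϵ: add p8.
From p8 via ϵ: add p10.
From p10 via ϵ: add p3, p14.
From p14 via ϵ: add p15.
No new states can be added; the closed set is {p0, p3, p8, p9, p10, p12, p14, p15}.

{p0, p3, p8, p9, p10, p12, p14, p15}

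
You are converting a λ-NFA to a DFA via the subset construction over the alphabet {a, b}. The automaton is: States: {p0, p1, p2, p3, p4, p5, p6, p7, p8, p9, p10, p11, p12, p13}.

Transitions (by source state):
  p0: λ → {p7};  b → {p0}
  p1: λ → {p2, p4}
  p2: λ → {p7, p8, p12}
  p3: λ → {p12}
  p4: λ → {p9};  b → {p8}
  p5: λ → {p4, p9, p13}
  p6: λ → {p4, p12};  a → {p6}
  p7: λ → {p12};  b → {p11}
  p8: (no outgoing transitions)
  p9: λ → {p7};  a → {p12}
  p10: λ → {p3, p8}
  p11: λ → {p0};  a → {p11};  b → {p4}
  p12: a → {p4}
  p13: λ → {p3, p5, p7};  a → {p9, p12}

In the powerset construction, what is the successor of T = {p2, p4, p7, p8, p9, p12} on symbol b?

p4 on b → {p8}.
p7 on b → {p11}.
No b-transition from p2, p8, p9, p12.
Union after reading b: {p8, p11}.
Now take the λ-closure:
From p11 via λ: add p0.
From p0 via λ: add p7.
From p7 via λ: add p12.
No new states can be added; the closed set is {p0, p7, p8, p11, p12}.

{p0, p7, p8, p11, p12}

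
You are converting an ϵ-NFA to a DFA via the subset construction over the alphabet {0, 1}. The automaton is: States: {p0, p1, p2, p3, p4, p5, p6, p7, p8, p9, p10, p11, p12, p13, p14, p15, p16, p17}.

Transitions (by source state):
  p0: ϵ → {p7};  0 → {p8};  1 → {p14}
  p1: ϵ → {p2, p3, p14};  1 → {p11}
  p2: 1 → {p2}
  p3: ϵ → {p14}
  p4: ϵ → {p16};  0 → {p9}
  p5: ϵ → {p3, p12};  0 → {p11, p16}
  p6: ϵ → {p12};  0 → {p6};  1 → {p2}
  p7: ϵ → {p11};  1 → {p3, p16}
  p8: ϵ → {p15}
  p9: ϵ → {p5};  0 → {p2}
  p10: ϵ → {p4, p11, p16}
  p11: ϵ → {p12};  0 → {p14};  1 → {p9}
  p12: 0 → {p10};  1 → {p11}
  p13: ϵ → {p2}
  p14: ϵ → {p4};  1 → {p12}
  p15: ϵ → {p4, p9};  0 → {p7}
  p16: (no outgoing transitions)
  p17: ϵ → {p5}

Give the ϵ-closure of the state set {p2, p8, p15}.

Start with {p2, p8, p15}.
From p15 via ϵ: add p4, p9.
From p4 via ϵ: add p16.
From p9 via ϵ: add p5.
From p5 via ϵ: add p3, p12.
From p3 via ϵ: add p14.
No new states can be added; the closed set is {p2, p3, p4, p5, p8, p9, p12, p14, p15, p16}.

{p2, p3, p4, p5, p8, p9, p12, p14, p15, p16}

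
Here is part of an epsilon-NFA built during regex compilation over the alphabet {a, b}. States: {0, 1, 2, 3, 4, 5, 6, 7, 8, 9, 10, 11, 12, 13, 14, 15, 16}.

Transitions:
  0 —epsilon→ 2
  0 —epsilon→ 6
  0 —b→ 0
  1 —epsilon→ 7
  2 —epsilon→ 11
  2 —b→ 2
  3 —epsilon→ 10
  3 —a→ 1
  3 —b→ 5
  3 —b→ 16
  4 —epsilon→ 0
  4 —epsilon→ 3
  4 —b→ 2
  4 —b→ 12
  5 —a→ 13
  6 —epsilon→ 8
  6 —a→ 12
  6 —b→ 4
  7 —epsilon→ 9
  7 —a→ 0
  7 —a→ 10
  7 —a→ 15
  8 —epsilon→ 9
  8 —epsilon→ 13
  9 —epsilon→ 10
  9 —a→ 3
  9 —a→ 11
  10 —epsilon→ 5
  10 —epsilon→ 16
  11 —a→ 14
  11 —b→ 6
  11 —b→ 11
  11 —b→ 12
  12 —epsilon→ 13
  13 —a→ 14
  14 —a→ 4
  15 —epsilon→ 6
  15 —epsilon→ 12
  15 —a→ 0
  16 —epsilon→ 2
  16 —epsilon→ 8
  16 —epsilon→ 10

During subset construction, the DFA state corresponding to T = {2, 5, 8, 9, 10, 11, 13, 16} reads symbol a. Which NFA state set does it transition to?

5 on a → {13}.
9 on a → {3, 11}.
11 on a → {14}.
13 on a → {14}.
No a-transition from 2, 8, 10, 16.
Union after reading a: {3, 11, 13, 14}.
Now take the epsilon-closure:
From 3 via epsilon: add 10.
From 10 via epsilon: add 5, 16.
From 16 via epsilon: add 2, 8.
From 8 via epsilon: add 9.
No new states can be added; the closed set is {2, 3, 5, 8, 9, 10, 11, 13, 14, 16}.

{2, 3, 5, 8, 9, 10, 11, 13, 14, 16}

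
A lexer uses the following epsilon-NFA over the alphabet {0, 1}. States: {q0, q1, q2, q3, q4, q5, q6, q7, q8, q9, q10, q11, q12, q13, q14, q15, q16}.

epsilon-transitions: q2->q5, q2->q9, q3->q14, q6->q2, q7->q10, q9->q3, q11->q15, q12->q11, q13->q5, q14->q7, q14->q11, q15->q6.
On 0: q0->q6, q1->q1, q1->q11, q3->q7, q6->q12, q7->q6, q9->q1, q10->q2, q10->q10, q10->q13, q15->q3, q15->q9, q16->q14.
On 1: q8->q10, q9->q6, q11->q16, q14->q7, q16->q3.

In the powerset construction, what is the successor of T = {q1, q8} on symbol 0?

q1 on 0 → {q1, q11}.
No 0-transition from q8.
Union after reading 0: {q1, q11}.
Now take the epsilon-closure:
From q11 via epsilon: add q15.
From q15 via epsilon: add q6.
From q6 via epsilon: add q2.
From q2 via epsilon: add q5, q9.
From q9 via epsilon: add q3.
From q3 via epsilon: add q14.
From q14 via epsilon: add q7.
From q7 via epsilon: add q10.
No new states can be added; the closed set is {q1, q2, q3, q5, q6, q7, q9, q10, q11, q14, q15}.

{q1, q2, q3, q5, q6, q7, q9, q10, q11, q14, q15}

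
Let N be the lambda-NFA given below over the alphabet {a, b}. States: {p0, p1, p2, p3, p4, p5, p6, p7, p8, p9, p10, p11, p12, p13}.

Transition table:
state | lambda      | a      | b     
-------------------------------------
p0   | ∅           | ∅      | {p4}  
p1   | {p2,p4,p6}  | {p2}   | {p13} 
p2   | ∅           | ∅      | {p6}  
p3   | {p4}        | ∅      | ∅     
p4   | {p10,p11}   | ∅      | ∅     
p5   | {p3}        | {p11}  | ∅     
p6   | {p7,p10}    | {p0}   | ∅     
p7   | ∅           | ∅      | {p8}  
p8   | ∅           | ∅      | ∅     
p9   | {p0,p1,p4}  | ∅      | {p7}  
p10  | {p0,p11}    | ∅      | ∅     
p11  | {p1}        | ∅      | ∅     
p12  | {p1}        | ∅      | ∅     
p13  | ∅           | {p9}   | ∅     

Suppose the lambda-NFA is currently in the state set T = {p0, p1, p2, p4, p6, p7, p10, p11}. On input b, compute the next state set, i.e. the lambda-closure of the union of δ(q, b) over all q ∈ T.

p0 on b → {p4}.
p1 on b → {p13}.
p2 on b → {p6}.
p7 on b → {p8}.
No b-transition from p4, p6, p10, p11.
Union after reading b: {p4, p6, p8, p13}.
Now take the lambda-closure:
From p4 via lambda: add p10, p11.
From p6 via lambda: add p7.
From p10 via lambda: add p0.
From p11 via lambda: add p1.
From p1 via lambda: add p2.
No new states can be added; the closed set is {p0, p1, p2, p4, p6, p7, p8, p10, p11, p13}.

{p0, p1, p2, p4, p6, p7, p8, p10, p11, p13}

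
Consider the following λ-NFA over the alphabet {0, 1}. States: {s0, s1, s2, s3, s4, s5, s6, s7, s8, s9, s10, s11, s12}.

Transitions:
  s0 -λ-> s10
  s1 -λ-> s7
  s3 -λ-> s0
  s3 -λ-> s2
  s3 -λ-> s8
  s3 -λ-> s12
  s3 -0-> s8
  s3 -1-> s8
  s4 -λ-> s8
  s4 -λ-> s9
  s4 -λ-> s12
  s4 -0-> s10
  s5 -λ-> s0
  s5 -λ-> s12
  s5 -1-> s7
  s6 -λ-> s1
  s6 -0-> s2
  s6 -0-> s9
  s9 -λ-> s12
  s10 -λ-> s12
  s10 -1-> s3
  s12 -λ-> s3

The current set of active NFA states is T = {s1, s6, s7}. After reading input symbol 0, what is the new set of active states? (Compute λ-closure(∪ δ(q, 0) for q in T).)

{s0, s2, s3, s8, s9, s10, s12}

s6 on 0 → {s2, s9}.
No 0-transition from s1, s7.
Union after reading 0: {s2, s9}.
Now take the λ-closure:
From s9 via λ: add s12.
From s12 via λ: add s3.
From s3 via λ: add s0, s8.
From s0 via λ: add s10.
No new states can be added; the closed set is {s0, s2, s3, s8, s9, s10, s12}.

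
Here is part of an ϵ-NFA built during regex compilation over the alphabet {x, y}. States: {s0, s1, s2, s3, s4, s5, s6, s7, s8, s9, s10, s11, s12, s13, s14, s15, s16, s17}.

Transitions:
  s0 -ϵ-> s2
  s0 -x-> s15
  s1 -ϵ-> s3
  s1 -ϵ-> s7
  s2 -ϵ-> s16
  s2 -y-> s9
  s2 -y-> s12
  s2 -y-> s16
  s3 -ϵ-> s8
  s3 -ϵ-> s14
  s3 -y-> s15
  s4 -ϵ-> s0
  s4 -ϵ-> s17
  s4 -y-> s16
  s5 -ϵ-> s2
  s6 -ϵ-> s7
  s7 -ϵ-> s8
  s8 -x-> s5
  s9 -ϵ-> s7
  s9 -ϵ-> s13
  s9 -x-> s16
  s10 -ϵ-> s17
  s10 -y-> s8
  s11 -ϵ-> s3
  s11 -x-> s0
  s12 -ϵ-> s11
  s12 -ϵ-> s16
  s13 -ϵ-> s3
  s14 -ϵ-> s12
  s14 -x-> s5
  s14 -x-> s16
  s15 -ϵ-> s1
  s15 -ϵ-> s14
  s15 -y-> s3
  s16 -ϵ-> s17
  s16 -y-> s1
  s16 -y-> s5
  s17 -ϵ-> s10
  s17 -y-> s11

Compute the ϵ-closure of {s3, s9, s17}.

{s3, s7, s8, s9, s10, s11, s12, s13, s14, s16, s17}

Start with {s3, s9, s17}.
From s3 via ϵ: add s8, s14.
From s9 via ϵ: add s7, s13.
From s17 via ϵ: add s10.
From s14 via ϵ: add s12.
From s12 via ϵ: add s11, s16.
No new states can be added; the closed set is {s3, s7, s8, s9, s10, s11, s12, s13, s14, s16, s17}.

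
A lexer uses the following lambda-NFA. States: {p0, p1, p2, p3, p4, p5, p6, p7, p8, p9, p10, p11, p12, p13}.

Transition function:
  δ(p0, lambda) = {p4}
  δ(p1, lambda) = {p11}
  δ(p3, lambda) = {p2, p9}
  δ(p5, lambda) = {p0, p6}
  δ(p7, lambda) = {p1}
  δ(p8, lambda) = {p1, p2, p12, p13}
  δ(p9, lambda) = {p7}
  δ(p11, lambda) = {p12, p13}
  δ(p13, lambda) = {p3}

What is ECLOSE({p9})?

{p1, p2, p3, p7, p9, p11, p12, p13}

Start with {p9}.
From p9 via lambda: add p7.
From p7 via lambda: add p1.
From p1 via lambda: add p11.
From p11 via lambda: add p12, p13.
From p13 via lambda: add p3.
From p3 via lambda: add p2.
No new states can be added; the closed set is {p1, p2, p3, p7, p9, p11, p12, p13}.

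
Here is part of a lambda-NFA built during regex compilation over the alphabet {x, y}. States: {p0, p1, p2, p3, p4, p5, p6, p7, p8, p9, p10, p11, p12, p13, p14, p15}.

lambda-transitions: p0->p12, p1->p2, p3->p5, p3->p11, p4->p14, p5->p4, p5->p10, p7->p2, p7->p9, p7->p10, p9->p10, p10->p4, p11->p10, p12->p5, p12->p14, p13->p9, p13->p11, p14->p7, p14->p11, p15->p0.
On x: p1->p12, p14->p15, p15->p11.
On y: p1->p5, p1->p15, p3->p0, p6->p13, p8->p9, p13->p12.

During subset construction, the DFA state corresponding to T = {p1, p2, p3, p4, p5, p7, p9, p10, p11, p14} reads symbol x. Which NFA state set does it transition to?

{p0, p2, p4, p5, p7, p9, p10, p11, p12, p14, p15}

p1 on x → {p12}.
p14 on x → {p15}.
No x-transition from p2, p3, p4, p5, p7, p9, p10, p11.
Union after reading x: {p12, p15}.
Now take the lambda-closure:
From p12 via lambda: add p5, p14.
From p15 via lambda: add p0.
From p5 via lambda: add p4, p10.
From p14 via lambda: add p7, p11.
From p7 via lambda: add p2, p9.
No new states can be added; the closed set is {p0, p2, p4, p5, p7, p9, p10, p11, p12, p14, p15}.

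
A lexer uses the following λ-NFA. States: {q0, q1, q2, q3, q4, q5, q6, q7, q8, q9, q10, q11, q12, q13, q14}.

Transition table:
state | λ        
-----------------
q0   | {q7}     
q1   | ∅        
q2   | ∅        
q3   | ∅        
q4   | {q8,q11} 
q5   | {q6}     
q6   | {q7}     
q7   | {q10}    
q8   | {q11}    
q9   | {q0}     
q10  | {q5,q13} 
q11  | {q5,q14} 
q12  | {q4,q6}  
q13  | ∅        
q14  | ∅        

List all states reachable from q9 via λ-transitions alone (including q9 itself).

Start with {q9}.
From q9 via λ: add q0.
From q0 via λ: add q7.
From q7 via λ: add q10.
From q10 via λ: add q5, q13.
From q5 via λ: add q6.
No new states can be added; the closed set is {q0, q5, q6, q7, q9, q10, q13}.

{q0, q5, q6, q7, q9, q10, q13}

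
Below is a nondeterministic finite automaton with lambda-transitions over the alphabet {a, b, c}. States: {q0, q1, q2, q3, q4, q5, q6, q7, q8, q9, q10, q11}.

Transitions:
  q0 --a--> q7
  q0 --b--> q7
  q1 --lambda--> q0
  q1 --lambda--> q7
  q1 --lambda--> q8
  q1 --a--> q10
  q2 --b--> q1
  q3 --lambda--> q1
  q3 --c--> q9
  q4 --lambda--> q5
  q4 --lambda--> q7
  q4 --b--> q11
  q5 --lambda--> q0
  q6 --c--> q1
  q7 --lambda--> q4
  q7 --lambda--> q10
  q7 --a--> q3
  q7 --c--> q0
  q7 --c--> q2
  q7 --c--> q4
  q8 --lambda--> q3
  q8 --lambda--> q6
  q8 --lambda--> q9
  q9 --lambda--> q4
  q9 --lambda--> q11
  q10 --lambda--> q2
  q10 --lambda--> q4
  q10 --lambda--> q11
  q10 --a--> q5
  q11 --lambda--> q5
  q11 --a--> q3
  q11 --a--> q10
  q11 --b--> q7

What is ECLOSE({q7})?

{q0, q2, q4, q5, q7, q10, q11}

Start with {q7}.
From q7 via lambda: add q4, q10.
From q4 via lambda: add q5.
From q10 via lambda: add q2, q11.
From q5 via lambda: add q0.
No new states can be added; the closed set is {q0, q2, q4, q5, q7, q10, q11}.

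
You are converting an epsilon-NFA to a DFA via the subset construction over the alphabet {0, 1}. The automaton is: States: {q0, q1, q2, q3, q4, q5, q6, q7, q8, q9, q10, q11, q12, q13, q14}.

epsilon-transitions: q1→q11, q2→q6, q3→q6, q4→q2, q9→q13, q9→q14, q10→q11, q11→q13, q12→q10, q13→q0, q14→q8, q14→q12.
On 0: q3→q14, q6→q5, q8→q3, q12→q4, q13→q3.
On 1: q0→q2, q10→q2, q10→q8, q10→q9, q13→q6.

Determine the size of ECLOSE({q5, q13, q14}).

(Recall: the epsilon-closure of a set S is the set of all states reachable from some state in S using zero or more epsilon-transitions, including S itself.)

Start with {q5, q13, q14}.
From q13 via epsilon: add q0.
From q14 via epsilon: add q8, q12.
From q12 via epsilon: add q10.
From q10 via epsilon: add q11.
epsilon-closure = {q0, q5, q8, q10, q11, q12, q13, q14}, which has 8 states.

8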